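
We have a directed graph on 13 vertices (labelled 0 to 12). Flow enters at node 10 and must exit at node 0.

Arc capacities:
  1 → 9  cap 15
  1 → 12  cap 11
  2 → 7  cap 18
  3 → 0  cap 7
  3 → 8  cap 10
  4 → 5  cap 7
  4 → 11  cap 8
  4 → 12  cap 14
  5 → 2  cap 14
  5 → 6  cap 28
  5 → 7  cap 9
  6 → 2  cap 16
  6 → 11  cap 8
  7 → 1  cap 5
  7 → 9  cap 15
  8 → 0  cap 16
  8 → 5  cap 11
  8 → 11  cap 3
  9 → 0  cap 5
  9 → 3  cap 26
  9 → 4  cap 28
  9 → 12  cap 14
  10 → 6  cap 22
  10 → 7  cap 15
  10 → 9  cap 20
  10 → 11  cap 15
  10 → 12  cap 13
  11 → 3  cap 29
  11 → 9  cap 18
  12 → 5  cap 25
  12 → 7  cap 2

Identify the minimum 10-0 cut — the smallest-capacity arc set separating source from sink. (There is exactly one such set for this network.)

Min-cut arcs: {(3,0), (3,8), (9,0)} (total capacity 22)

augment #1: 10→9→0 push 5
augment #2: 10→9→3→0 push 7
augment #3: 10→9→3→8→0 push 8
augment #4: 10→11→3→8→0 push 2
max flow = 22; residual-reachable set from 10 gives S-side
cut edges (S→T): {(3,0), (3,8), (9,0)} total cap 22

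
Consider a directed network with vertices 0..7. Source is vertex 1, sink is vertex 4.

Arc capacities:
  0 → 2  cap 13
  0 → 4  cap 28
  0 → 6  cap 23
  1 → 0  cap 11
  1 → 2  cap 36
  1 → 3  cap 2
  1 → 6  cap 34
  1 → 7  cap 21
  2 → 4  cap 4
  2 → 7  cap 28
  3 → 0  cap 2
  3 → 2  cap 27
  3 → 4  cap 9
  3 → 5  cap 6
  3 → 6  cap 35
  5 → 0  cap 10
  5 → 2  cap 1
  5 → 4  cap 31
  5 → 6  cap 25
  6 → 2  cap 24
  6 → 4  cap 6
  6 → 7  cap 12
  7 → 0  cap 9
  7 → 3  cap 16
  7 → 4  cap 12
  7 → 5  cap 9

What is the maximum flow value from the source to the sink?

augment #1: 1→0→4 bottleneck 11, total now 11
augment #2: 1→2→4 bottleneck 4, total now 15
augment #3: 1→3→4 bottleneck 2, total now 17
augment #4: 1→6→4 bottleneck 6, total now 23
augment #5: 1→7→4 bottleneck 12, total now 35
augment #6: 1→7→0→4 bottleneck 9, total now 44
augment #7: 1→2→7→3→4 bottleneck 7, total now 51
augment #8: 1→2→7→5→4 bottleneck 9, total now 60
augment #9: 1→2→7→3→0→4 bottleneck 2, total now 62
augment #10: 1→2→7→3→5→4 bottleneck 6, total now 68

Maximum flow value: 68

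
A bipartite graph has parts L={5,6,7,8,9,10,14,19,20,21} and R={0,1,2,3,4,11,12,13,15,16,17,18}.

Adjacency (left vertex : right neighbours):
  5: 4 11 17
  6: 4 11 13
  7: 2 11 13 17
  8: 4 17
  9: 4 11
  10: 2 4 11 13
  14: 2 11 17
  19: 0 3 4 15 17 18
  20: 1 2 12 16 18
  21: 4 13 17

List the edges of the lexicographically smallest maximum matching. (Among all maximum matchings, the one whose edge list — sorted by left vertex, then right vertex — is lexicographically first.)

|M| = 7 (so the lex-smallest maximum matching has 7 edges)
process left vertices in ascending order; for each, take the smallest-labelled available neighbour that still permits 7 edges overall, or leave it unmatched if none does
lex-smallest matching: {5-4, 6-11, 7-2, 8-17, 10-13, 19-0, 20-1}

Lex-smallest maximum matching: {(5,4), (6,11), (7,2), (8,17), (10,13), (19,0), (20,1)}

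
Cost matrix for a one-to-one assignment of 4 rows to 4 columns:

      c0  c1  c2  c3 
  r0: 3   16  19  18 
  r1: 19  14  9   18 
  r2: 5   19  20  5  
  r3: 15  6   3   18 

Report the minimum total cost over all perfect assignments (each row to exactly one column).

optimal assignment: row0→col0 (cost 3), row1→col2 (cost 9), row2→col3 (cost 5), row3→col1 (cost 6)
total = 3 + 9 + 5 + 6 = 23

Minimum assignment cost: 23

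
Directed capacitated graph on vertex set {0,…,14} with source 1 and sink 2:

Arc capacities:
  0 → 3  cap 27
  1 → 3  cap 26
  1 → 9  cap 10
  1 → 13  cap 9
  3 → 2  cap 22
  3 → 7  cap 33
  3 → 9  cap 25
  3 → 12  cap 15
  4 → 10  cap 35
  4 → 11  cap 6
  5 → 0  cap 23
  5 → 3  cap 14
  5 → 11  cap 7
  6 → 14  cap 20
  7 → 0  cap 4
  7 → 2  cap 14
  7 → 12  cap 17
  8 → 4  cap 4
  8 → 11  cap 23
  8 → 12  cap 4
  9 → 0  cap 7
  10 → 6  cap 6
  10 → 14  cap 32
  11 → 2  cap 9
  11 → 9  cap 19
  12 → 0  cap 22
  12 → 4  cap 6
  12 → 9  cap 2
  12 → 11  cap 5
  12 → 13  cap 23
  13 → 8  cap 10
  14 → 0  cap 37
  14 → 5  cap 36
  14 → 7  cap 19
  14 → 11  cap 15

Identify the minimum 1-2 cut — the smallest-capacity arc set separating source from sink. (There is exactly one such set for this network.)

Min-cut arcs: {(1,3), (1,13), (9,0)} (total capacity 42)

augment #1: 1→3→2 push 22
augment #2: 1→3→7→2 push 4
augment #3: 1→13→8→11→2 push 9
augment #4: 1→9→0→3→7→2 push 7
max flow = 42; residual-reachable set from 1 gives S-side
cut edges (S→T): {(1,3), (1,13), (9,0)} total cap 42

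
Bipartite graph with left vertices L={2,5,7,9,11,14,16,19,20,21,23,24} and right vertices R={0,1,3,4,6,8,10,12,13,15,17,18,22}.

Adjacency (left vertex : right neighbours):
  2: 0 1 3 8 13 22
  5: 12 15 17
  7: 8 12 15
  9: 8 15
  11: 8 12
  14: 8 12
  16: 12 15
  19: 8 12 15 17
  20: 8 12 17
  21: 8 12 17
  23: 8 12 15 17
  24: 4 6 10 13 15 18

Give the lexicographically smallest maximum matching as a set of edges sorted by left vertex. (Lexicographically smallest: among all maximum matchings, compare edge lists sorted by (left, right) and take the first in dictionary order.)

Lex-smallest maximum matching: {(2,0), (5,12), (7,8), (9,15), (19,17), (24,4)}

|M| = 6 (so the lex-smallest maximum matching has 6 edges)
process left vertices in ascending order; for each, take the smallest-labelled available neighbour that still permits 6 edges overall, or leave it unmatched if none does
lex-smallest matching: {2-0, 5-12, 7-8, 9-15, 19-17, 24-4}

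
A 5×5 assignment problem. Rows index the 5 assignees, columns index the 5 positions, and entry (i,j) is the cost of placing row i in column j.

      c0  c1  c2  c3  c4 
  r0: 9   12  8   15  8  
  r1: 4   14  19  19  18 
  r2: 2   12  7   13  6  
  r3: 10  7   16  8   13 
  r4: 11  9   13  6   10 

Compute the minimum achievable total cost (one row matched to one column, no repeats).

optimal assignment: row0→col2 (cost 8), row1→col0 (cost 4), row2→col4 (cost 6), row3→col1 (cost 7), row4→col3 (cost 6)
total = 8 + 4 + 6 + 7 + 6 = 31

Minimum assignment cost: 31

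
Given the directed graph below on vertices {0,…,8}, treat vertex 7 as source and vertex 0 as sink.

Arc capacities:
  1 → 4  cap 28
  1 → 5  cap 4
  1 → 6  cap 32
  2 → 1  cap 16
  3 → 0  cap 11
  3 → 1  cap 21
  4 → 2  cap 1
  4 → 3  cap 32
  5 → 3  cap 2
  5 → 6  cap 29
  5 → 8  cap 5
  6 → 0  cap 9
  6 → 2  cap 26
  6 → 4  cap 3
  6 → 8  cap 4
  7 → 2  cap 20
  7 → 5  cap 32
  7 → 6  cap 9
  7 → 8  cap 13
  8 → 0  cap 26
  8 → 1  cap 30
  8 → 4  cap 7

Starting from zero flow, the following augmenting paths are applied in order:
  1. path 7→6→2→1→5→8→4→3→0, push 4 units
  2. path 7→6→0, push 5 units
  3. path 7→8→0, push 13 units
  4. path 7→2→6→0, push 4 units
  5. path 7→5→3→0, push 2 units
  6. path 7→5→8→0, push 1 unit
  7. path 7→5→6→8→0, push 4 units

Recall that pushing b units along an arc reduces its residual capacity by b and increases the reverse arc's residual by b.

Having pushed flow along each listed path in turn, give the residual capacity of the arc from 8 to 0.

after path 1 (7→6→2→1→5→8→4→3→0, push 4): res(8,0)=26
after path 2 (7→6→0, push 5): res(8,0)=26
after path 3 (7→8→0, push 13): res(8,0)=13
after path 4 (7→2→6→0, push 4): res(8,0)=13
after path 5 (7→5→3→0, push 2): res(8,0)=13
after path 6 (7→5→8→0, push 1): res(8,0)=12
after path 7 (7→5→6→8→0, push 4): res(8,0)=8

Residual capacity of (8,0): 8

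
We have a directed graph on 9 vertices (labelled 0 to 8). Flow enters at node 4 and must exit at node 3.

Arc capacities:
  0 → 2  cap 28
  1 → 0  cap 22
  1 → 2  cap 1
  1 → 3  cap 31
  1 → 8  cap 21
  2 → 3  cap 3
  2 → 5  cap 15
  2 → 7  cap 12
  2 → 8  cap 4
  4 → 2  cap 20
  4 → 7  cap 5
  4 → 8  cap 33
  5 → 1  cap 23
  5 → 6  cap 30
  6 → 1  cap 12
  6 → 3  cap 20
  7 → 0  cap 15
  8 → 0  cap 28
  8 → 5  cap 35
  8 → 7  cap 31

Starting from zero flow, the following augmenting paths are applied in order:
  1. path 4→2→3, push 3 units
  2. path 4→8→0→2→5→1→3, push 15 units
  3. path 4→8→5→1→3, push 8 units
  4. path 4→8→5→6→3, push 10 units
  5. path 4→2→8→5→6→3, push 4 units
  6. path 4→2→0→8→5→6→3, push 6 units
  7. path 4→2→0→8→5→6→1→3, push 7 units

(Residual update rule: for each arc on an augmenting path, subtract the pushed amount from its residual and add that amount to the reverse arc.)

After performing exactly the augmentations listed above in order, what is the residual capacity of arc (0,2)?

Residual capacity of (0,2): 26

after path 1 (4→2→3, push 3): res(0,2)=28
after path 2 (4→8→0→2→5→1→3, push 15): res(0,2)=13
after path 3 (4→8→5→1→3, push 8): res(0,2)=13
after path 4 (4→8→5→6→3, push 10): res(0,2)=13
after path 5 (4→2→8→5→6→3, push 4): res(0,2)=13
after path 6 (4→2→0→8→5→6→3, push 6): res(0,2)=19
after path 7 (4→2→0→8→5→6→1→3, push 7): res(0,2)=26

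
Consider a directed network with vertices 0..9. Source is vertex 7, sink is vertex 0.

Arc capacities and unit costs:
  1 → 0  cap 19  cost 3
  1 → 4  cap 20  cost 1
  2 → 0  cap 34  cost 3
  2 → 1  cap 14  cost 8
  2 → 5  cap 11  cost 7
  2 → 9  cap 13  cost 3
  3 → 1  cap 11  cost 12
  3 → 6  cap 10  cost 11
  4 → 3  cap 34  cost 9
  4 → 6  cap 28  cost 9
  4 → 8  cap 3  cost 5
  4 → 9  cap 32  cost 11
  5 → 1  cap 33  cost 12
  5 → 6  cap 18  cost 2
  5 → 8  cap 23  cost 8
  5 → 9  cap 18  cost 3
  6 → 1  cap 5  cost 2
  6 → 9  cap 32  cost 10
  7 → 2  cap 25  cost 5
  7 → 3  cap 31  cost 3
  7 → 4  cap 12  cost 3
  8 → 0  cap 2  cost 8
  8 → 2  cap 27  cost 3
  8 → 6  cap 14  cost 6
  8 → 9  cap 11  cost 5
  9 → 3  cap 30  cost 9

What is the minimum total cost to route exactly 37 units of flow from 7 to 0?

Minimum cost for 37 units: 399

shortest-cost path #1: 7→2→0 push 25 @ unit cost 8 (adds 200)
shortest-cost path #2: 7→4→8→2→0 push 3 @ unit cost 14 (adds 42)
shortest-cost path #3: 7→4→6→1→0 push 5 @ unit cost 17 (adds 85)
shortest-cost path #4: 7→3→1→0 push 4 @ unit cost 18 (adds 72)
total cost = 399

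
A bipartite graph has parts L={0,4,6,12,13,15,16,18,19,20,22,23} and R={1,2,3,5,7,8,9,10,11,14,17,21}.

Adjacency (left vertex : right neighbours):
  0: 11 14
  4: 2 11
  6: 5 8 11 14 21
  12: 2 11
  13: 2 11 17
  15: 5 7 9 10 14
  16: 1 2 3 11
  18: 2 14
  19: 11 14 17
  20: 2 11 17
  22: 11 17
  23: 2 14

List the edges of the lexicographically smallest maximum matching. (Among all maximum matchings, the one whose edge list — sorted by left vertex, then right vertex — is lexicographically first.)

|M| = 7 (so the lex-smallest maximum matching has 7 edges)
process left vertices in ascending order; for each, take the smallest-labelled available neighbour that still permits 7 edges overall, or leave it unmatched if none does
lex-smallest matching: {0-11, 4-2, 6-5, 13-17, 15-7, 16-1, 18-14}

Lex-smallest maximum matching: {(0,11), (4,2), (6,5), (13,17), (15,7), (16,1), (18,14)}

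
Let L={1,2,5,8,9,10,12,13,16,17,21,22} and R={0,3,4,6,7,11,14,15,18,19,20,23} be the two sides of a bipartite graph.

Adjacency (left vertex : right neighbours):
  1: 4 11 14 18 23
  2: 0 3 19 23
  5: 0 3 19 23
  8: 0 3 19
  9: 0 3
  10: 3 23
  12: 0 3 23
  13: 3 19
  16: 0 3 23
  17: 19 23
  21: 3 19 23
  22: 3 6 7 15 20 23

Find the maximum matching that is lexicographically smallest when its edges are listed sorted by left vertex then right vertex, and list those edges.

|M| = 6 (so the lex-smallest maximum matching has 6 edges)
process left vertices in ascending order; for each, take the smallest-labelled available neighbour that still permits 6 edges overall, or leave it unmatched if none does
lex-smallest matching: {1-4, 2-0, 5-3, 8-19, 10-23, 22-6}

Lex-smallest maximum matching: {(1,4), (2,0), (5,3), (8,19), (10,23), (22,6)}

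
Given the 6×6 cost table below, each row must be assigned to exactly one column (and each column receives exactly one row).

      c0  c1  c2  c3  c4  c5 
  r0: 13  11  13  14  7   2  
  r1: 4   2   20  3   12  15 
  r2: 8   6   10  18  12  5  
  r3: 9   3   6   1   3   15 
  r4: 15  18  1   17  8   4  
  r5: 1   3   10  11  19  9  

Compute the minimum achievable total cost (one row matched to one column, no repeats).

optimal assignment: row0→col5 (cost 2), row1→col3 (cost 3), row2→col1 (cost 6), row3→col4 (cost 3), row4→col2 (cost 1), row5→col0 (cost 1)
total = 2 + 3 + 6 + 3 + 1 + 1 = 16

Minimum assignment cost: 16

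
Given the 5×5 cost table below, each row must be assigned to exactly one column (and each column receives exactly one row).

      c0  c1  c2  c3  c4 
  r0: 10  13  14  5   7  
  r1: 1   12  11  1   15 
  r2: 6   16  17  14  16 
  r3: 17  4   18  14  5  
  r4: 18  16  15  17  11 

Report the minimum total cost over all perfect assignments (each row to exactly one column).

optimal assignment: row0→col4 (cost 7), row1→col3 (cost 1), row2→col0 (cost 6), row3→col1 (cost 4), row4→col2 (cost 15)
total = 7 + 1 + 6 + 4 + 15 = 33

Minimum assignment cost: 33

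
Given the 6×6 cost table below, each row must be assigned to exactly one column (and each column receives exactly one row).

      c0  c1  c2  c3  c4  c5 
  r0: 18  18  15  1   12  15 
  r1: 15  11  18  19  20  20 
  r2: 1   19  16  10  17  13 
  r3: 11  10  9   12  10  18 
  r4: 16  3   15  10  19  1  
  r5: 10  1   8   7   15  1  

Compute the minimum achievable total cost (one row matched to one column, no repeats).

Minimum assignment cost: 32

one of 2 optimal assignments: row0→col3 (cost 1), row1→col1 (cost 11), row2→col0 (cost 1), row3→col4 (cost 10), row4→col5 (cost 1), row5→col2 (cost 8)
total = 1 + 11 + 1 + 10 + 1 + 8 = 32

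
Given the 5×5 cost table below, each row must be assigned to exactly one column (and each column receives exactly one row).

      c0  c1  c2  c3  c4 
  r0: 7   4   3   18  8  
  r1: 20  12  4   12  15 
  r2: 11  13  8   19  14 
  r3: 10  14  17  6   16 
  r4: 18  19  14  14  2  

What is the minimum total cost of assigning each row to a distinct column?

optimal assignment: row0→col1 (cost 4), row1→col2 (cost 4), row2→col0 (cost 11), row3→col3 (cost 6), row4→col4 (cost 2)
total = 4 + 4 + 11 + 6 + 2 = 27

Minimum assignment cost: 27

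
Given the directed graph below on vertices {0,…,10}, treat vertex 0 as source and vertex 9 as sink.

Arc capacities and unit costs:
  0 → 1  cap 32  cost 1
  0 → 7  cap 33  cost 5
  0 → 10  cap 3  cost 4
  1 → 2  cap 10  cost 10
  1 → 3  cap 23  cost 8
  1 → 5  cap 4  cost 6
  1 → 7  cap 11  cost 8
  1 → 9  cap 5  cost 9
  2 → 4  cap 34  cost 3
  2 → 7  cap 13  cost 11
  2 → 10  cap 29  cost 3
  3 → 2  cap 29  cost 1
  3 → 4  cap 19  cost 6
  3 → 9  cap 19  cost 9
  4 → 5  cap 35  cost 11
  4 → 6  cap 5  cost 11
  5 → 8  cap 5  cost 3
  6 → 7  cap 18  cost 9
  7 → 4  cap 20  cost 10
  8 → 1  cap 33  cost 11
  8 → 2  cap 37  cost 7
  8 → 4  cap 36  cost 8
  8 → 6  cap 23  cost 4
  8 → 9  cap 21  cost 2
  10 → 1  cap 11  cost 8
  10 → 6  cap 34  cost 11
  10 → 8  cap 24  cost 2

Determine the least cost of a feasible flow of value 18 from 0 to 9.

shortest-cost path #1: 0→10→8→9 push 3 @ unit cost 8 (adds 24)
shortest-cost path #2: 0→1→9 push 5 @ unit cost 10 (adds 50)
shortest-cost path #3: 0→1→5→8→9 push 4 @ unit cost 12 (adds 48)
shortest-cost path #4: 0→1→3→2→10→8→9 push 6 @ unit cost 17 (adds 102)
total cost = 224

Minimum cost for 18 units: 224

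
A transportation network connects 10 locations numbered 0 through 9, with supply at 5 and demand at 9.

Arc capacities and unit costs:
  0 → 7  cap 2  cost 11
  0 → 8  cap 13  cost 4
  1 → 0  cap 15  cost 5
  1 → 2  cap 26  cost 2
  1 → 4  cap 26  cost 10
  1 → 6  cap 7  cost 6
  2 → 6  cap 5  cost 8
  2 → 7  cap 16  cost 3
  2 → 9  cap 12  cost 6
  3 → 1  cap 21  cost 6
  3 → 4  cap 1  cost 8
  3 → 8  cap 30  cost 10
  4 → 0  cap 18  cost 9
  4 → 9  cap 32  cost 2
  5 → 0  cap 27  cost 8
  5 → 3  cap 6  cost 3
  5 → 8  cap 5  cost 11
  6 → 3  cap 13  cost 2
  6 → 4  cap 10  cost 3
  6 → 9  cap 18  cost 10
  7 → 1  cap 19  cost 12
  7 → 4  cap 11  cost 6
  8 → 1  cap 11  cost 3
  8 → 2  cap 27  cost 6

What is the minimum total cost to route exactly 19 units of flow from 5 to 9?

shortest-cost path #1: 5→3→4→9 push 1 @ unit cost 13 (adds 13)
shortest-cost path #2: 5→3→1→2→9 push 5 @ unit cost 17 (adds 85)
shortest-cost path #3: 5→8→1→2→9 push 5 @ unit cost 22 (adds 110)
shortest-cost path #4: 5→0→8→1→2→9 push 2 @ unit cost 23 (adds 46)
shortest-cost path #5: 5→0→8→1→6→4→9 push 4 @ unit cost 26 (adds 104)
shortest-cost path #6: 5→0→7→4→9 push 2 @ unit cost 27 (adds 54)
total cost = 412

Minimum cost for 19 units: 412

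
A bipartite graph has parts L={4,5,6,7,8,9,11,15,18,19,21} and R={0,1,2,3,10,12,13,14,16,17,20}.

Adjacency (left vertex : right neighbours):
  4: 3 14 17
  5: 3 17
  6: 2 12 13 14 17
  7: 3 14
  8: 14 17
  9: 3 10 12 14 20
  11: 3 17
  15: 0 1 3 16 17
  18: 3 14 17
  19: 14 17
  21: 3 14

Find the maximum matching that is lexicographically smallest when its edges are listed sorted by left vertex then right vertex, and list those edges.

Lex-smallest maximum matching: {(4,3), (5,17), (6,2), (7,14), (9,10), (15,0)}

|M| = 6 (so the lex-smallest maximum matching has 6 edges)
process left vertices in ascending order; for each, take the smallest-labelled available neighbour that still permits 6 edges overall, or leave it unmatched if none does
lex-smallest matching: {4-3, 5-17, 6-2, 7-14, 9-10, 15-0}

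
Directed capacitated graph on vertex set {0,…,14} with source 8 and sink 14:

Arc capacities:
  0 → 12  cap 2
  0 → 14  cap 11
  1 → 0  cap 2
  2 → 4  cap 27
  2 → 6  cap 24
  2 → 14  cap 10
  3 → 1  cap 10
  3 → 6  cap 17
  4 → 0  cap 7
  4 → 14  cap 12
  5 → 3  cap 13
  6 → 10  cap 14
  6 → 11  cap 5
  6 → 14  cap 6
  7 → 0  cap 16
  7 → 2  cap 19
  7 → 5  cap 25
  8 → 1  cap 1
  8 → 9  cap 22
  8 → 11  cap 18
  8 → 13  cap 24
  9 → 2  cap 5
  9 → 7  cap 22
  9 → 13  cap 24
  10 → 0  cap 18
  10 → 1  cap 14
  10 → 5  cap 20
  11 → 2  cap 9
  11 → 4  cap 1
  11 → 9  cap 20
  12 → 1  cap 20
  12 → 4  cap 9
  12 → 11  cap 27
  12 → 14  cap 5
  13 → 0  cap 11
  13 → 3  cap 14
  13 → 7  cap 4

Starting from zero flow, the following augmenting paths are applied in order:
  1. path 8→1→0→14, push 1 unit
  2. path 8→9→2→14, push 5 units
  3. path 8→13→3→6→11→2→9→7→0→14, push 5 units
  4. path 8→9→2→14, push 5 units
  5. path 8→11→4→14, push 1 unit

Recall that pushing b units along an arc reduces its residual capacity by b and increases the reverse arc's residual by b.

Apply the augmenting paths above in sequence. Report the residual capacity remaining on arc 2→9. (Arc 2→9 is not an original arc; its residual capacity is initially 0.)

after path 1 (8→1→0→14, push 1): res(2,9)=0
after path 2 (8→9→2→14, push 5): res(2,9)=5
after path 3 (8→13→3→6→11→2→9→7→0→14, push 5): res(2,9)=0
after path 4 (8→9→2→14, push 5): res(2,9)=5
after path 5 (8→11→4→14, push 1): res(2,9)=5

Residual capacity of (2,9): 5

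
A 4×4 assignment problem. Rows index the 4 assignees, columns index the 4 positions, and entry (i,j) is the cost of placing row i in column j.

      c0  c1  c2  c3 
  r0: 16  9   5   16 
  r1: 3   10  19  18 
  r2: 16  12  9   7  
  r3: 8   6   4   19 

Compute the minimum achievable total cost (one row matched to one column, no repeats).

Minimum assignment cost: 21

optimal assignment: row0→col2 (cost 5), row1→col0 (cost 3), row2→col3 (cost 7), row3→col1 (cost 6)
total = 5 + 3 + 7 + 6 = 21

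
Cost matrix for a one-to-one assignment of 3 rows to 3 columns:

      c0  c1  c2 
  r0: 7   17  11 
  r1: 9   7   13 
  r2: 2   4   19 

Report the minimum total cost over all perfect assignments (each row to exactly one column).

optimal assignment: row0→col2 (cost 11), row1→col1 (cost 7), row2→col0 (cost 2)
total = 11 + 7 + 2 = 20

Minimum assignment cost: 20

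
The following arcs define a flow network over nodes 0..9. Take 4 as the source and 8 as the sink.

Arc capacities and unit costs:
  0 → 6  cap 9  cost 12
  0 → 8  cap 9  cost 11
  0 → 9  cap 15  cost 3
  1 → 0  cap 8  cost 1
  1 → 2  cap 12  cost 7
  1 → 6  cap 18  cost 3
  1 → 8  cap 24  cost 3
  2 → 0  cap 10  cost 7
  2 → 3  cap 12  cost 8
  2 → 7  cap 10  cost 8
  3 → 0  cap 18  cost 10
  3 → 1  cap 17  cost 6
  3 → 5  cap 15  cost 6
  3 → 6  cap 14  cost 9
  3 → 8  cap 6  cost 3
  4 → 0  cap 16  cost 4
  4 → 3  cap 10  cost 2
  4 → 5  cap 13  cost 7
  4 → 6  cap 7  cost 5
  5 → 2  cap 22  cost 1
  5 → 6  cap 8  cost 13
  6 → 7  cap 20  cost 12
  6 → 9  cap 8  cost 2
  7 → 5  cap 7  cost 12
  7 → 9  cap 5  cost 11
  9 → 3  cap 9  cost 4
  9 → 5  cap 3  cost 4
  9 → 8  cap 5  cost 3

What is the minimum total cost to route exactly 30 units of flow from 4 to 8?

shortest-cost path #1: 4→3→8 push 6 @ unit cost 5 (adds 30)
shortest-cost path #2: 4→6→9→8 push 5 @ unit cost 10 (adds 50)
shortest-cost path #3: 4→3→1→8 push 4 @ unit cost 11 (adds 44)
shortest-cost path #4: 4→0→8 push 9 @ unit cost 15 (adds 135)
shortest-cost path #5: 4→6→9→3→1→8 push 2 @ unit cost 20 (adds 40)
shortest-cost path #6: 4→0→9→3→1→8 push 4 @ unit cost 20 (adds 80)
total cost = 379

Minimum cost for 30 units: 379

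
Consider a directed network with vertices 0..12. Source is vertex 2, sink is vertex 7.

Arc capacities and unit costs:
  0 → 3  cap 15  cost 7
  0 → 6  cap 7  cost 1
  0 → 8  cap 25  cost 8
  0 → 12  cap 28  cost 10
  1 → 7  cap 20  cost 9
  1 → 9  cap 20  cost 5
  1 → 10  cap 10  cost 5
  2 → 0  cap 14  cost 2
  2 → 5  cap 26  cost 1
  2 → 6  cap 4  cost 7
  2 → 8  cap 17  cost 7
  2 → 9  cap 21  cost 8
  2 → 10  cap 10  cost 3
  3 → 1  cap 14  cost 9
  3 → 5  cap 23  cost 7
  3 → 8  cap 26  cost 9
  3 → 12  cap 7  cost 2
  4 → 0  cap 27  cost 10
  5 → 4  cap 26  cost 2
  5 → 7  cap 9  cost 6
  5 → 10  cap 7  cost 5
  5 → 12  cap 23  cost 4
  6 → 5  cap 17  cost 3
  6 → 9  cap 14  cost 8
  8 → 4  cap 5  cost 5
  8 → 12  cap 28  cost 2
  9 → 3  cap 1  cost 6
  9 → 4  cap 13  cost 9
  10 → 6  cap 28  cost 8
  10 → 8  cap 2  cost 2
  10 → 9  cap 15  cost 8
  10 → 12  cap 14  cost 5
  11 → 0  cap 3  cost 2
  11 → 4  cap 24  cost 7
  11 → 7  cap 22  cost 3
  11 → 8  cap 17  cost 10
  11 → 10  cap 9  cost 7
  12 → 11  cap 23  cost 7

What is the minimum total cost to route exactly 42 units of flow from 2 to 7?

shortest-cost path #1: 2→5→7 push 9 @ unit cost 7 (adds 63)
shortest-cost path #2: 2→5→12→11→7 push 17 @ unit cost 15 (adds 255)
shortest-cost path #3: 2→10→8→12→11→7 push 2 @ unit cost 17 (adds 34)
shortest-cost path #4: 2→10→12→11→7 push 3 @ unit cost 18 (adds 54)
shortest-cost path #5: 2→0→3→1→7 push 11 @ unit cost 27 (adds 297)
total cost = 703

Minimum cost for 42 units: 703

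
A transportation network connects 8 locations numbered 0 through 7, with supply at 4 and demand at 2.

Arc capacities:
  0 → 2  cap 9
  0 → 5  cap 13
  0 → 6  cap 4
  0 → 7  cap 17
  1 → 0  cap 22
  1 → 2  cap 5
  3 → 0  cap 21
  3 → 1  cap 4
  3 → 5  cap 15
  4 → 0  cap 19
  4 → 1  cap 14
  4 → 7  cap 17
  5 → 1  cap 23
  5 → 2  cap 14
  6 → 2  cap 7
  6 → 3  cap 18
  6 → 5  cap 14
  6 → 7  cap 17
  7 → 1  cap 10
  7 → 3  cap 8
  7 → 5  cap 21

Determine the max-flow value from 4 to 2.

Maximum flow value: 32

augment #1: 4→0→2 bottleneck 9, total now 9
augment #2: 4→1→2 bottleneck 5, total now 14
augment #3: 4→0→5→2 bottleneck 10, total now 24
augment #4: 4→7→5→2 bottleneck 4, total now 28
augment #5: 4→1→0→6→2 bottleneck 4, total now 32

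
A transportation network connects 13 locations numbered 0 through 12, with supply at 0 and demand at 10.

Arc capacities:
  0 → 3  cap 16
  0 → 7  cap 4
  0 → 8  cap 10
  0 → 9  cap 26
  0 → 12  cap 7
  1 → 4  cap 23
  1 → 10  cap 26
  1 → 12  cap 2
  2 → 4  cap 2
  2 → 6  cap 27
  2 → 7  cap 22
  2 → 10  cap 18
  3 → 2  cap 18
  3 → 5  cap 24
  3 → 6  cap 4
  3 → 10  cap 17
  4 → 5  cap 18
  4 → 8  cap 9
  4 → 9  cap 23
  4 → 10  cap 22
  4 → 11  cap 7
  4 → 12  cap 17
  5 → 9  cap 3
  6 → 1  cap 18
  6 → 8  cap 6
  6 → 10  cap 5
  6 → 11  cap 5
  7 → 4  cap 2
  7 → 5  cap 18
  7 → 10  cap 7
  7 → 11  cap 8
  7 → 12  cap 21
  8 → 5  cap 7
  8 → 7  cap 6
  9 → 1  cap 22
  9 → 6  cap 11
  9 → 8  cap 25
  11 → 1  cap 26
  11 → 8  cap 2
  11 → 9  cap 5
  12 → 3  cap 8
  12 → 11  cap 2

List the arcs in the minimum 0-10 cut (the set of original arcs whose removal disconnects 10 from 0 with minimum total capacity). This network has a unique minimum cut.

augment #1: 0→3→10 push 16
augment #2: 0→7→10 push 4
augment #3: 0→8→7→10 push 3
augment #4: 0→9→1→10 push 22
augment #5: 0→9→6→10 push 4
augment #6: 0→12→3→10 push 1
augment #7: 0→8→7→4→10 push 2
augment #8: 0→12→3→2→10 push 6
augment #9: 0→8→5→9→6→10 push 1
augment #10: 0→8→7→11→1→10 push 1
augment #11: 0→8→5→9→6→1→10 push 2
max flow = 62; residual-reachable set from 0 gives S-side
cut edges (S→T): {(0,3), (0,7), (0,9), (0,12), (5,9), (8,7)} total cap 62

Min-cut arcs: {(0,3), (0,7), (0,9), (0,12), (5,9), (8,7)} (total capacity 62)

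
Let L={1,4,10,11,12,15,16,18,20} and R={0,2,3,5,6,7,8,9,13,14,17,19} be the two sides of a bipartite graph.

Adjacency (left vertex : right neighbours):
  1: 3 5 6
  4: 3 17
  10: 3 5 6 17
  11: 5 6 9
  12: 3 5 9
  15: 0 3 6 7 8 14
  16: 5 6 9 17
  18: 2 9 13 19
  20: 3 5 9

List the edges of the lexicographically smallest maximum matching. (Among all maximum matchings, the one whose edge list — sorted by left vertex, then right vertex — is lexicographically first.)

|M| = 7 (so the lex-smallest maximum matching has 7 edges)
process left vertices in ascending order; for each, take the smallest-labelled available neighbour that still permits 7 edges overall, or leave it unmatched if none does
lex-smallest matching: {1-3, 4-17, 10-5, 11-6, 12-9, 15-0, 18-2}

Lex-smallest maximum matching: {(1,3), (4,17), (10,5), (11,6), (12,9), (15,0), (18,2)}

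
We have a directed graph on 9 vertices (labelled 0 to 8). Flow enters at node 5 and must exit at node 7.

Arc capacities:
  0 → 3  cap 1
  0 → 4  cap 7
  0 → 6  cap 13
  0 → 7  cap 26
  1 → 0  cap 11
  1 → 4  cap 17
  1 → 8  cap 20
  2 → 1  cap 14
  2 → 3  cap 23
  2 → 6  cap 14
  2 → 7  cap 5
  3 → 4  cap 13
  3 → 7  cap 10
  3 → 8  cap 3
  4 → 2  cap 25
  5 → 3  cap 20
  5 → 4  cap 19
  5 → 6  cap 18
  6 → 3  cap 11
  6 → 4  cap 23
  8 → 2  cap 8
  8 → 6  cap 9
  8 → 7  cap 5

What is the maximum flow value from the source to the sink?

augment #1: 5→3→7 bottleneck 10, total now 10
augment #2: 5→3→8→7 bottleneck 3, total now 13
augment #3: 5→4→2→7 bottleneck 5, total now 18
augment #4: 5→4→2→1→0→7 bottleneck 11, total now 29
augment #5: 5→4→2→1→8→7 bottleneck 2, total now 31

Maximum flow value: 31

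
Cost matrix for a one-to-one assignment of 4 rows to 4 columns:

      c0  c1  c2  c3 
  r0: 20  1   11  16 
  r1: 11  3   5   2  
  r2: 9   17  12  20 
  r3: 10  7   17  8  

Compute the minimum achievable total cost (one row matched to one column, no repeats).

optimal assignment: row0→col1 (cost 1), row1→col2 (cost 5), row2→col0 (cost 9), row3→col3 (cost 8)
total = 1 + 5 + 9 + 8 = 23

Minimum assignment cost: 23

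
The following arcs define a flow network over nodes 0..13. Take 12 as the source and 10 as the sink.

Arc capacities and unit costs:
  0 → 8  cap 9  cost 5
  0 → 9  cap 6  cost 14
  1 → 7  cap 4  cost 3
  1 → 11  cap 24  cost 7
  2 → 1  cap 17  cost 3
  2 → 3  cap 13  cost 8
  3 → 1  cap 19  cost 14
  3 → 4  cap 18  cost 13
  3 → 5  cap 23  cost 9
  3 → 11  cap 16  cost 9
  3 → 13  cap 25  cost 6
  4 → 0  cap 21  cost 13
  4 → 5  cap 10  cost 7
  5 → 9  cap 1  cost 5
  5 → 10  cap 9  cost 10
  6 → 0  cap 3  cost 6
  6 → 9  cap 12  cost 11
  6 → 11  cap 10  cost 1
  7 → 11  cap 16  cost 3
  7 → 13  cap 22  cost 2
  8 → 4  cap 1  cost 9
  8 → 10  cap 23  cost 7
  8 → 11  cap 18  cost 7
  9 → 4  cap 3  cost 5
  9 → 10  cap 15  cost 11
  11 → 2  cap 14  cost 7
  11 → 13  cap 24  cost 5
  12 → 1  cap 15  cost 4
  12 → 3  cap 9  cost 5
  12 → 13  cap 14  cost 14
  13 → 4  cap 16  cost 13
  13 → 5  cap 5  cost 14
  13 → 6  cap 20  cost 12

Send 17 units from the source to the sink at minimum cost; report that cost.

shortest-cost path #1: 12→3→5→10 push 9 @ unit cost 24 (adds 216)
shortest-cost path #2: 12→1→7→13→5→9→10 push 1 @ unit cost 39 (adds 39)
shortest-cost path #3: 12→1→7→13→6→0→8→10 push 3 @ unit cost 39 (adds 117)
shortest-cost path #4: 12→13→6→9→10 push 4 @ unit cost 48 (adds 192)
total cost = 564

Minimum cost for 17 units: 564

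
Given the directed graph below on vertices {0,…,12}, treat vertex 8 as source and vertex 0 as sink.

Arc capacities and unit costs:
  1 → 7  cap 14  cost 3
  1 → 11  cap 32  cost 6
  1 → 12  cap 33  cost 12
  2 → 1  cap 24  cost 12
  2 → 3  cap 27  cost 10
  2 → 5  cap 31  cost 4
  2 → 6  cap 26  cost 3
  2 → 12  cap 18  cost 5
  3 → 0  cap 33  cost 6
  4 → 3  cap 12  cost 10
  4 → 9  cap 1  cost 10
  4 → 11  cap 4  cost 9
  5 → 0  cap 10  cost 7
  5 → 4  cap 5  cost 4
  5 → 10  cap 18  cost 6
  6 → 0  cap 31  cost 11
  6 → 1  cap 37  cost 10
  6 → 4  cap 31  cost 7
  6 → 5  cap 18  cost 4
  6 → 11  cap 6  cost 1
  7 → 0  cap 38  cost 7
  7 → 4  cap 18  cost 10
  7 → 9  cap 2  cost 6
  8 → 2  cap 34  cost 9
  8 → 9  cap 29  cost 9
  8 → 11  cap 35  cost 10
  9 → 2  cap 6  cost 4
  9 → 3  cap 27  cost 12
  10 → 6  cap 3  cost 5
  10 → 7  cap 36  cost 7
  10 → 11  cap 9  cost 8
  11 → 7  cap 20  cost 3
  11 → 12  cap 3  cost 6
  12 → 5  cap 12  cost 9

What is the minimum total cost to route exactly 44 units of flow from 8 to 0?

Minimum cost for 44 units: 922

shortest-cost path #1: 8→2→5→0 push 10 @ unit cost 20 (adds 200)
shortest-cost path #2: 8→11→7→0 push 20 @ unit cost 20 (adds 400)
shortest-cost path #3: 8→2→6→0 push 14 @ unit cost 23 (adds 322)
total cost = 922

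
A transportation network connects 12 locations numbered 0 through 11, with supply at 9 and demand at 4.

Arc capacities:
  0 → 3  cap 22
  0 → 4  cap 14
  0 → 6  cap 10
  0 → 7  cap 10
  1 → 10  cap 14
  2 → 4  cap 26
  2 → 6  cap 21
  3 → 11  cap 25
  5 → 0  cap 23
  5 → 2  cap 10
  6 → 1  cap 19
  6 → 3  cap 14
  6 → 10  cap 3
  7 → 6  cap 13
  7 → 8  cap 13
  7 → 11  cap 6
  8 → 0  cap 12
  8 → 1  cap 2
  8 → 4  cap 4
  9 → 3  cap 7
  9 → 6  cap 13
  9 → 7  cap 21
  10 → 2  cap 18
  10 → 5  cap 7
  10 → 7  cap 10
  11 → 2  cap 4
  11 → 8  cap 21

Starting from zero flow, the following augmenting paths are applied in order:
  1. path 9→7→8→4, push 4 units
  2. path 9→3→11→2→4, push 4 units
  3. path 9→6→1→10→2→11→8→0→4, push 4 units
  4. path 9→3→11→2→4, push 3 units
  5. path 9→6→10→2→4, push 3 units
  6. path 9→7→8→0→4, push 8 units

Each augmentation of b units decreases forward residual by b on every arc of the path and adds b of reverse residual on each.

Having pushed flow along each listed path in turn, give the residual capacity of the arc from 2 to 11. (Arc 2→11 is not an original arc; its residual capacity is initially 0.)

after path 1 (9→7→8→4, push 4): res(2,11)=0
after path 2 (9→3→11→2→4, push 4): res(2,11)=4
after path 3 (9→6→1→10→2→11→8→0→4, push 4): res(2,11)=0
after path 4 (9→3→11→2→4, push 3): res(2,11)=3
after path 5 (9→6→10→2→4, push 3): res(2,11)=3
after path 6 (9→7→8→0→4, push 8): res(2,11)=3

Residual capacity of (2,11): 3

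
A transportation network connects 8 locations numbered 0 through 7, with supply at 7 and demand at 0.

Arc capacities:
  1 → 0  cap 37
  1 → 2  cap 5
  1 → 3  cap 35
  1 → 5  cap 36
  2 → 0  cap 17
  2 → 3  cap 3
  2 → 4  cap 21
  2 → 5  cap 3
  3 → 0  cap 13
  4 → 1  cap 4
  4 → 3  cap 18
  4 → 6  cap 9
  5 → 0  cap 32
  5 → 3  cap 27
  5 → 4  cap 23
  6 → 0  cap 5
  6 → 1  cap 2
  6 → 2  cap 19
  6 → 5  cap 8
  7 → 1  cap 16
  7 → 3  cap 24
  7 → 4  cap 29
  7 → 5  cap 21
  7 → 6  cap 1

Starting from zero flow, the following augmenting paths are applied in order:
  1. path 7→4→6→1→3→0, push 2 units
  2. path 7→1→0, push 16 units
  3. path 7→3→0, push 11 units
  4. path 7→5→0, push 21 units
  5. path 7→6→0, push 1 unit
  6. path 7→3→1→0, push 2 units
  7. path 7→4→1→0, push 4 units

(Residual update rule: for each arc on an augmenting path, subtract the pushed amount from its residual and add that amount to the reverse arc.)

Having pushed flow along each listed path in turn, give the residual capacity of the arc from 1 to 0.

after path 1 (7→4→6→1→3→0, push 2): res(1,0)=37
after path 2 (7→1→0, push 16): res(1,0)=21
after path 3 (7→3→0, push 11): res(1,0)=21
after path 4 (7→5→0, push 21): res(1,0)=21
after path 5 (7→6→0, push 1): res(1,0)=21
after path 6 (7→3→1→0, push 2): res(1,0)=19
after path 7 (7→4→1→0, push 4): res(1,0)=15

Residual capacity of (1,0): 15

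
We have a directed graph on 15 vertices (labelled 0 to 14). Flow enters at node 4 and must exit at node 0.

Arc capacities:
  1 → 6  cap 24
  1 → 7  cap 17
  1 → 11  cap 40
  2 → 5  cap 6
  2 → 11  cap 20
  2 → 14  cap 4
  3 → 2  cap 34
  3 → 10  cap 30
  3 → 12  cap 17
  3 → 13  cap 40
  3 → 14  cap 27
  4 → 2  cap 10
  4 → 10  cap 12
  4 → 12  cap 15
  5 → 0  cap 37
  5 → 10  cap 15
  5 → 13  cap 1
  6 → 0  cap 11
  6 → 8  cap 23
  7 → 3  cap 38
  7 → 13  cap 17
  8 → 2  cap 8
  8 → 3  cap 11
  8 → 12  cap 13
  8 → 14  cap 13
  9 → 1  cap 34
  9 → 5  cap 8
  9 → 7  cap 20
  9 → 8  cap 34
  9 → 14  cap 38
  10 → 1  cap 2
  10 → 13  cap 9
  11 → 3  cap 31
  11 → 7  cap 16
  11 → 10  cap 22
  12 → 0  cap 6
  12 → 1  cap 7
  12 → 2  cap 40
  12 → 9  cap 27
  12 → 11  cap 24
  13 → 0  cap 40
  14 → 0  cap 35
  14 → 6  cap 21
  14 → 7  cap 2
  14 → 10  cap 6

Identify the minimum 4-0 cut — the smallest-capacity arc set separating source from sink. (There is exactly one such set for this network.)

augment #1: 4→12→0 push 6
augment #2: 4→2→5→0 push 6
augment #3: 4→2→14→0 push 4
augment #4: 4→10→13→0 push 9
augment #5: 4→10→1→6→0 push 2
augment #6: 4→12→1→6→0 push 7
augment #7: 4→12→9→5→0 push 2
max flow = 36; residual-reachable set from 4 gives S-side
cut edges (S→T): {(4,2), (4,12), (10,1), (10,13)} total cap 36

Min-cut arcs: {(4,2), (4,12), (10,1), (10,13)} (total capacity 36)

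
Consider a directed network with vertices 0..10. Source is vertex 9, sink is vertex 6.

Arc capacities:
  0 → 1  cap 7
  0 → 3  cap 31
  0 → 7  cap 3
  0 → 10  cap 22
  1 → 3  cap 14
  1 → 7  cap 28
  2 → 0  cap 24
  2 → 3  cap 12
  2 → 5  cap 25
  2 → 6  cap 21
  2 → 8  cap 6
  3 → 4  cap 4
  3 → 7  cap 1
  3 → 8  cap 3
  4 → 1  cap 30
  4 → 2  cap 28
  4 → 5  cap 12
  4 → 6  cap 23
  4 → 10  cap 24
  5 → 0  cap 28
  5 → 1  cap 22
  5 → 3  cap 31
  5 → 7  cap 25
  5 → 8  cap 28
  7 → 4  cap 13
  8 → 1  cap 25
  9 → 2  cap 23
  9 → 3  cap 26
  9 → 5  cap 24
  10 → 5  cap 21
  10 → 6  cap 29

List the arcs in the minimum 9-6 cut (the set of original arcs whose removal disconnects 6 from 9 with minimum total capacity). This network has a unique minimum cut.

augment #1: 9→2→6 push 21
augment #2: 9→3→4→6 push 4
augment #3: 9→2→0→10→6 push 2
augment #4: 9→3→7→4→6 push 1
augment #5: 9→5→0→10→6 push 20
augment #6: 9→5→7→4→6 push 4
augment #7: 9→3→8→1→7→4→6 push 3
max flow = 55; residual-reachable set from 9 gives S-side
cut edges (S→T): {(3,4), (3,7), (3,8), (9,2), (9,5)} total cap 55

Min-cut arcs: {(3,4), (3,7), (3,8), (9,2), (9,5)} (total capacity 55)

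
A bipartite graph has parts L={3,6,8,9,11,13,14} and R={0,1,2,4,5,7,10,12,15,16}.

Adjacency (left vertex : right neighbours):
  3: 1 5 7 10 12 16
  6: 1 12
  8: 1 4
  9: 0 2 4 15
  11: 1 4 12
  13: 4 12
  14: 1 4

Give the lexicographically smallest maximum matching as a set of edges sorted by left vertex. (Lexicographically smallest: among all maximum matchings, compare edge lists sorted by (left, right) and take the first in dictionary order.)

Lex-smallest maximum matching: {(3,5), (6,1), (8,4), (9,0), (11,12)}

|M| = 5 (so the lex-smallest maximum matching has 5 edges)
process left vertices in ascending order; for each, take the smallest-labelled available neighbour that still permits 5 edges overall, or leave it unmatched if none does
lex-smallest matching: {3-5, 6-1, 8-4, 9-0, 11-12}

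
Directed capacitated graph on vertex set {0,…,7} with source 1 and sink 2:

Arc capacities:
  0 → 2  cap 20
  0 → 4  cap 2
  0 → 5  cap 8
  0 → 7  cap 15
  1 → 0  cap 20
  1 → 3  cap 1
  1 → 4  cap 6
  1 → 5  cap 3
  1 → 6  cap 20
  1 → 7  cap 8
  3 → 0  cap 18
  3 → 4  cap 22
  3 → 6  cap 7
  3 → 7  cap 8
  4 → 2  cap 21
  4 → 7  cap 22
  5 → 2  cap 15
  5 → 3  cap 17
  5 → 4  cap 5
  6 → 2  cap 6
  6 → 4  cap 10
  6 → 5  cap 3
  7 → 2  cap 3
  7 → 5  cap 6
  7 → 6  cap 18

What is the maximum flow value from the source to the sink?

Maximum flow value: 57

augment #1: 1→0→2 bottleneck 20, total now 20
augment #2: 1→4→2 bottleneck 6, total now 26
augment #3: 1→5→2 bottleneck 3, total now 29
augment #4: 1→6→2 bottleneck 6, total now 35
augment #5: 1→7→2 bottleneck 3, total now 38
augment #6: 1→3→4→2 bottleneck 1, total now 39
augment #7: 1→6→4→2 bottleneck 10, total now 49
augment #8: 1→6→5→2 bottleneck 3, total now 52
augment #9: 1→7→5→2 bottleneck 5, total now 57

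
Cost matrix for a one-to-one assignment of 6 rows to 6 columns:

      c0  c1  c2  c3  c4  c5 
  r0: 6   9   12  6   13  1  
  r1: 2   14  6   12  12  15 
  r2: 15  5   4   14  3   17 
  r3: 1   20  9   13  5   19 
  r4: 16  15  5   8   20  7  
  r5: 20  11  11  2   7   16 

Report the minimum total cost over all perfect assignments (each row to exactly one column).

Minimum assignment cost: 20

optimal assignment: row0→col5 (cost 1), row1→col0 (cost 2), row2→col1 (cost 5), row3→col4 (cost 5), row4→col2 (cost 5), row5→col3 (cost 2)
total = 1 + 2 + 5 + 5 + 5 + 2 = 20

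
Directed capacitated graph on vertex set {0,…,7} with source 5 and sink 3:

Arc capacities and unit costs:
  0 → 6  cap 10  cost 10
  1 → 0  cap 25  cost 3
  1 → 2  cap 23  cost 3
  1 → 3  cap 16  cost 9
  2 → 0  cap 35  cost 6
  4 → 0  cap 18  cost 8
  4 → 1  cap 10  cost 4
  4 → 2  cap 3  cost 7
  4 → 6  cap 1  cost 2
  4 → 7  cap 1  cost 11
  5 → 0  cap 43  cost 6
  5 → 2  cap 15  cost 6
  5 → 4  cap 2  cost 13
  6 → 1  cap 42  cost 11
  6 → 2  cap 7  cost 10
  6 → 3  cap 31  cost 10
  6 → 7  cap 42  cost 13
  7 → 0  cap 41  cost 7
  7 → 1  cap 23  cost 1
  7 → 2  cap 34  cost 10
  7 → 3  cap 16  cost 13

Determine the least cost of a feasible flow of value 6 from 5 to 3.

shortest-cost path #1: 5→4→6→3 push 1 @ unit cost 25 (adds 25)
shortest-cost path #2: 5→0→6→3 push 5 @ unit cost 26 (adds 130)
total cost = 155

Minimum cost for 6 units: 155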